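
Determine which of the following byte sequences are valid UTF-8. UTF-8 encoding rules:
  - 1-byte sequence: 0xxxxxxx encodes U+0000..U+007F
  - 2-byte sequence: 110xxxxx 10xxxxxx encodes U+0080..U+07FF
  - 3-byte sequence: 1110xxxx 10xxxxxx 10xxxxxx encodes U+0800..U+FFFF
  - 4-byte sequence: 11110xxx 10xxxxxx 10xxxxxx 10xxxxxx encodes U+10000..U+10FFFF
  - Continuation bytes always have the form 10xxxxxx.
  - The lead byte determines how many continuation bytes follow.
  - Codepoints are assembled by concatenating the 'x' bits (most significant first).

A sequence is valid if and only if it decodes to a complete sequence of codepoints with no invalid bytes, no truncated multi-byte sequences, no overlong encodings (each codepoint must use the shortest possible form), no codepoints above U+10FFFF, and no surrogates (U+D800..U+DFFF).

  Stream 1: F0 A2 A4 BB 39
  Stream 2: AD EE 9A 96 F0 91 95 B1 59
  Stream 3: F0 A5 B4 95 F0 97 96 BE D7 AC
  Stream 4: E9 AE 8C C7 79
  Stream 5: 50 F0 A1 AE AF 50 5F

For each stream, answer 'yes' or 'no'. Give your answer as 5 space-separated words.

Stream 1: decodes cleanly. VALID
Stream 2: error at byte offset 0. INVALID
Stream 3: decodes cleanly. VALID
Stream 4: error at byte offset 4. INVALID
Stream 5: decodes cleanly. VALID

Answer: yes no yes no yes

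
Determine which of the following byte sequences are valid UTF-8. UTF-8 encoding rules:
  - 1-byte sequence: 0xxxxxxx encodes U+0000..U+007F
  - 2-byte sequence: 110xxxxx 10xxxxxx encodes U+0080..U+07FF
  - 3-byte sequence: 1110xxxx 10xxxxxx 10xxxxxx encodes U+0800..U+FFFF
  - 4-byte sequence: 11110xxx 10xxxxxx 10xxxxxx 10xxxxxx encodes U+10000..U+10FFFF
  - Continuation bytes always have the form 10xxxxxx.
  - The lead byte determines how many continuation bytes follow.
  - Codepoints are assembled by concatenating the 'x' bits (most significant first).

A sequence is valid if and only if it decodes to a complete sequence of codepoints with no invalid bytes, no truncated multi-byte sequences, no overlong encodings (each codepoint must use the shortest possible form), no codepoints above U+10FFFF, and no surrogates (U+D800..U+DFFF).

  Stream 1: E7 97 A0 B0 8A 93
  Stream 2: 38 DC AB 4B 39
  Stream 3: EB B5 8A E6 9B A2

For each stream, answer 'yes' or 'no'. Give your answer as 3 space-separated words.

Answer: no yes yes

Derivation:
Stream 1: error at byte offset 3. INVALID
Stream 2: decodes cleanly. VALID
Stream 3: decodes cleanly. VALID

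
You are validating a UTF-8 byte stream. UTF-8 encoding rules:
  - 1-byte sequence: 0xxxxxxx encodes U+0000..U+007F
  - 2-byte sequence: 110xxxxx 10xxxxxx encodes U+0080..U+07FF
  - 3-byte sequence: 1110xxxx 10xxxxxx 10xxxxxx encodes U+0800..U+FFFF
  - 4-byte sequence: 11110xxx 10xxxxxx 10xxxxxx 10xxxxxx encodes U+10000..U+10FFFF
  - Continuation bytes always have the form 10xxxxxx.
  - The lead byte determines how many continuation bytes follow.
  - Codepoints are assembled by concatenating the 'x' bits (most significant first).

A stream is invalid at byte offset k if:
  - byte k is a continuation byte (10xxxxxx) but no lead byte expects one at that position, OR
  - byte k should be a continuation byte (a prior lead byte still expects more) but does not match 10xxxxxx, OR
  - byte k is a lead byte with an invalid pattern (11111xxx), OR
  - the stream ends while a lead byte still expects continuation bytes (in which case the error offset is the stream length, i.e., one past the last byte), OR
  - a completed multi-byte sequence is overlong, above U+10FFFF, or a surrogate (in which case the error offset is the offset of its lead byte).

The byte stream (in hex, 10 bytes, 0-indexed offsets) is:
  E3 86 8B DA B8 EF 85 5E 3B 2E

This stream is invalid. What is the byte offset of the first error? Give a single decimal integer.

Byte[0]=E3: 3-byte lead, need 2 cont bytes. acc=0x3
Byte[1]=86: continuation. acc=(acc<<6)|0x06=0xC6
Byte[2]=8B: continuation. acc=(acc<<6)|0x0B=0x318B
Completed: cp=U+318B (starts at byte 0)
Byte[3]=DA: 2-byte lead, need 1 cont bytes. acc=0x1A
Byte[4]=B8: continuation. acc=(acc<<6)|0x38=0x6B8
Completed: cp=U+06B8 (starts at byte 3)
Byte[5]=EF: 3-byte lead, need 2 cont bytes. acc=0xF
Byte[6]=85: continuation. acc=(acc<<6)|0x05=0x3C5
Byte[7]=5E: expected 10xxxxxx continuation. INVALID

Answer: 7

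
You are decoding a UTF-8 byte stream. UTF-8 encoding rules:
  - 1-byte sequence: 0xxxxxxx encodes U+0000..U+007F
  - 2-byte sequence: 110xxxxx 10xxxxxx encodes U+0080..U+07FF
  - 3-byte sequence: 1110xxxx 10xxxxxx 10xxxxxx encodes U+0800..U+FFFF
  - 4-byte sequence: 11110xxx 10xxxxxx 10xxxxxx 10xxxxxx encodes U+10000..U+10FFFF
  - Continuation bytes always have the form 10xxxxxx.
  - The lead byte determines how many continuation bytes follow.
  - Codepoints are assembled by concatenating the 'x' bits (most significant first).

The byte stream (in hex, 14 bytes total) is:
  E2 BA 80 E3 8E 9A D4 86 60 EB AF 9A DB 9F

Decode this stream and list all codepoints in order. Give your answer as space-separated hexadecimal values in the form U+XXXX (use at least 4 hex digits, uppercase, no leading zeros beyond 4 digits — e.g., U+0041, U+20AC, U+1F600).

Answer: U+2E80 U+339A U+0506 U+0060 U+BBDA U+06DF

Derivation:
Byte[0]=E2: 3-byte lead, need 2 cont bytes. acc=0x2
Byte[1]=BA: continuation. acc=(acc<<6)|0x3A=0xBA
Byte[2]=80: continuation. acc=(acc<<6)|0x00=0x2E80
Completed: cp=U+2E80 (starts at byte 0)
Byte[3]=E3: 3-byte lead, need 2 cont bytes. acc=0x3
Byte[4]=8E: continuation. acc=(acc<<6)|0x0E=0xCE
Byte[5]=9A: continuation. acc=(acc<<6)|0x1A=0x339A
Completed: cp=U+339A (starts at byte 3)
Byte[6]=D4: 2-byte lead, need 1 cont bytes. acc=0x14
Byte[7]=86: continuation. acc=(acc<<6)|0x06=0x506
Completed: cp=U+0506 (starts at byte 6)
Byte[8]=60: 1-byte ASCII. cp=U+0060
Byte[9]=EB: 3-byte lead, need 2 cont bytes. acc=0xB
Byte[10]=AF: continuation. acc=(acc<<6)|0x2F=0x2EF
Byte[11]=9A: continuation. acc=(acc<<6)|0x1A=0xBBDA
Completed: cp=U+BBDA (starts at byte 9)
Byte[12]=DB: 2-byte lead, need 1 cont bytes. acc=0x1B
Byte[13]=9F: continuation. acc=(acc<<6)|0x1F=0x6DF
Completed: cp=U+06DF (starts at byte 12)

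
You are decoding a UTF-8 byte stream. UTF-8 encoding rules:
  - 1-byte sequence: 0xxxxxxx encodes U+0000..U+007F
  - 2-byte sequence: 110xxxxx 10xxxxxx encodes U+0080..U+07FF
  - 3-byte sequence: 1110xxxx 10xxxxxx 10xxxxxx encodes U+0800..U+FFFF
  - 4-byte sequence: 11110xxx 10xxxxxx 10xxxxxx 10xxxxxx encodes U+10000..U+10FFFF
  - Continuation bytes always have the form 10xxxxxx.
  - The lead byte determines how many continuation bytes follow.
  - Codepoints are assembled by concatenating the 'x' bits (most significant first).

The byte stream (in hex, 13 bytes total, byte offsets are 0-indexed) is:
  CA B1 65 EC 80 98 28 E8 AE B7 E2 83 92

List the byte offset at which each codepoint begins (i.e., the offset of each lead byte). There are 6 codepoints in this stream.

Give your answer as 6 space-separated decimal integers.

Answer: 0 2 3 6 7 10

Derivation:
Byte[0]=CA: 2-byte lead, need 1 cont bytes. acc=0xA
Byte[1]=B1: continuation. acc=(acc<<6)|0x31=0x2B1
Completed: cp=U+02B1 (starts at byte 0)
Byte[2]=65: 1-byte ASCII. cp=U+0065
Byte[3]=EC: 3-byte lead, need 2 cont bytes. acc=0xC
Byte[4]=80: continuation. acc=(acc<<6)|0x00=0x300
Byte[5]=98: continuation. acc=(acc<<6)|0x18=0xC018
Completed: cp=U+C018 (starts at byte 3)
Byte[6]=28: 1-byte ASCII. cp=U+0028
Byte[7]=E8: 3-byte lead, need 2 cont bytes. acc=0x8
Byte[8]=AE: continuation. acc=(acc<<6)|0x2E=0x22E
Byte[9]=B7: continuation. acc=(acc<<6)|0x37=0x8BB7
Completed: cp=U+8BB7 (starts at byte 7)
Byte[10]=E2: 3-byte lead, need 2 cont bytes. acc=0x2
Byte[11]=83: continuation. acc=(acc<<6)|0x03=0x83
Byte[12]=92: continuation. acc=(acc<<6)|0x12=0x20D2
Completed: cp=U+20D2 (starts at byte 10)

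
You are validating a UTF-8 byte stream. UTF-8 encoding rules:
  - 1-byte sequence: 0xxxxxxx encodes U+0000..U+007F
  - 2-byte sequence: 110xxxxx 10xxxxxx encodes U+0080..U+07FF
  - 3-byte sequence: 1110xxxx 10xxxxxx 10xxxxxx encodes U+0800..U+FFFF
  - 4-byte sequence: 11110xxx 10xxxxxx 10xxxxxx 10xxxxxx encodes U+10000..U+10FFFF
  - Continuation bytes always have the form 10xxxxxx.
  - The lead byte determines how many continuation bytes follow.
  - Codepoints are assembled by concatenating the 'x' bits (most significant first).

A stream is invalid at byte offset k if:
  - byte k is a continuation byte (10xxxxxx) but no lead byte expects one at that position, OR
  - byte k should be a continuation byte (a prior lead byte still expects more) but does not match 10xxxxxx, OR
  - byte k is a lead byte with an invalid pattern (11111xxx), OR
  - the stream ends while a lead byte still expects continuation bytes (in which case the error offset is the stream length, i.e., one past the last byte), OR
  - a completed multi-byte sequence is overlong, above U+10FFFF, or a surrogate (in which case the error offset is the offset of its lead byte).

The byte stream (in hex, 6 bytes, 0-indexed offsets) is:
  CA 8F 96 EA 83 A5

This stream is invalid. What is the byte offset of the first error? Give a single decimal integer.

Byte[0]=CA: 2-byte lead, need 1 cont bytes. acc=0xA
Byte[1]=8F: continuation. acc=(acc<<6)|0x0F=0x28F
Completed: cp=U+028F (starts at byte 0)
Byte[2]=96: INVALID lead byte (not 0xxx/110x/1110/11110)

Answer: 2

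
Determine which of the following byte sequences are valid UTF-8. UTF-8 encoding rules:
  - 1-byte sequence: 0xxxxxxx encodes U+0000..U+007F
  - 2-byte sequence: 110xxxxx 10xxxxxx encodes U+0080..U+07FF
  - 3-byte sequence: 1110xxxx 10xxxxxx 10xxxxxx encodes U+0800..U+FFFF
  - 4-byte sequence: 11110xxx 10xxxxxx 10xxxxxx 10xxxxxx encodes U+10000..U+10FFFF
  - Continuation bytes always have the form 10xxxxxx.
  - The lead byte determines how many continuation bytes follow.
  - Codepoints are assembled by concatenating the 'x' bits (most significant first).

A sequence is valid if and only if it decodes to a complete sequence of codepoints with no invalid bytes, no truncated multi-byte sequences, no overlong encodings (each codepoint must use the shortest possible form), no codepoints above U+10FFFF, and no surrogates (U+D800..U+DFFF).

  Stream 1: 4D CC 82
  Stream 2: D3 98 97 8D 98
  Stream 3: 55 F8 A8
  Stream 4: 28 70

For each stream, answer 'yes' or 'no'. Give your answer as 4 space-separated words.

Answer: yes no no yes

Derivation:
Stream 1: decodes cleanly. VALID
Stream 2: error at byte offset 2. INVALID
Stream 3: error at byte offset 1. INVALID
Stream 4: decodes cleanly. VALID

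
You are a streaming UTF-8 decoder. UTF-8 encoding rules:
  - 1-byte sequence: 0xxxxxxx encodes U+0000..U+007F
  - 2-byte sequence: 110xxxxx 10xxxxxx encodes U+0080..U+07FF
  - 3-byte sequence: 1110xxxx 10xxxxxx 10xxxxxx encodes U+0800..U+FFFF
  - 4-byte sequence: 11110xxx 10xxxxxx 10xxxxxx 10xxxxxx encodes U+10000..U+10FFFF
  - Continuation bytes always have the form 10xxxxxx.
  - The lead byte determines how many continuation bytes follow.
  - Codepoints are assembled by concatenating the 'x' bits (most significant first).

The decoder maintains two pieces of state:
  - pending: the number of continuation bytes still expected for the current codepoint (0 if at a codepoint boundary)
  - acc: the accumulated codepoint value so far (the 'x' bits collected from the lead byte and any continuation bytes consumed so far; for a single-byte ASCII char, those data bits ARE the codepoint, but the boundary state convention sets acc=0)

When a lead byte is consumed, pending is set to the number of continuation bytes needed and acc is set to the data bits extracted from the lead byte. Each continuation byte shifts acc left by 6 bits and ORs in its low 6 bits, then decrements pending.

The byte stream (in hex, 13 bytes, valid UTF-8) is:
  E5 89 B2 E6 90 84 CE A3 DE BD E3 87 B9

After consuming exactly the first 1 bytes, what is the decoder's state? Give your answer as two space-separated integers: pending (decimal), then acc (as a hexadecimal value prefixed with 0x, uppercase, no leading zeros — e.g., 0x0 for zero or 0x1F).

Answer: 2 0x5

Derivation:
Byte[0]=E5: 3-byte lead. pending=2, acc=0x5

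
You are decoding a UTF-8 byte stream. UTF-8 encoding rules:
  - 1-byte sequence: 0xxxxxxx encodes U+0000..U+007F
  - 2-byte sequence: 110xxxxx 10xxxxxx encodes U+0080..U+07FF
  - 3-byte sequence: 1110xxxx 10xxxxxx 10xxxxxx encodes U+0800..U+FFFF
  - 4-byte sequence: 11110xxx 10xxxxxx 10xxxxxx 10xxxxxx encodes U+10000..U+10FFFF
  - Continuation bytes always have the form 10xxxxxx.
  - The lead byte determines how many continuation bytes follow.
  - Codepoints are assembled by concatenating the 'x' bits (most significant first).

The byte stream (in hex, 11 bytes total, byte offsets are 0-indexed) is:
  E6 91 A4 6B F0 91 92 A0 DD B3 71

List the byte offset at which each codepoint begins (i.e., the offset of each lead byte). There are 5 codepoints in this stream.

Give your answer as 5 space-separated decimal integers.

Answer: 0 3 4 8 10

Derivation:
Byte[0]=E6: 3-byte lead, need 2 cont bytes. acc=0x6
Byte[1]=91: continuation. acc=(acc<<6)|0x11=0x191
Byte[2]=A4: continuation. acc=(acc<<6)|0x24=0x6464
Completed: cp=U+6464 (starts at byte 0)
Byte[3]=6B: 1-byte ASCII. cp=U+006B
Byte[4]=F0: 4-byte lead, need 3 cont bytes. acc=0x0
Byte[5]=91: continuation. acc=(acc<<6)|0x11=0x11
Byte[6]=92: continuation. acc=(acc<<6)|0x12=0x452
Byte[7]=A0: continuation. acc=(acc<<6)|0x20=0x114A0
Completed: cp=U+114A0 (starts at byte 4)
Byte[8]=DD: 2-byte lead, need 1 cont bytes. acc=0x1D
Byte[9]=B3: continuation. acc=(acc<<6)|0x33=0x773
Completed: cp=U+0773 (starts at byte 8)
Byte[10]=71: 1-byte ASCII. cp=U+0071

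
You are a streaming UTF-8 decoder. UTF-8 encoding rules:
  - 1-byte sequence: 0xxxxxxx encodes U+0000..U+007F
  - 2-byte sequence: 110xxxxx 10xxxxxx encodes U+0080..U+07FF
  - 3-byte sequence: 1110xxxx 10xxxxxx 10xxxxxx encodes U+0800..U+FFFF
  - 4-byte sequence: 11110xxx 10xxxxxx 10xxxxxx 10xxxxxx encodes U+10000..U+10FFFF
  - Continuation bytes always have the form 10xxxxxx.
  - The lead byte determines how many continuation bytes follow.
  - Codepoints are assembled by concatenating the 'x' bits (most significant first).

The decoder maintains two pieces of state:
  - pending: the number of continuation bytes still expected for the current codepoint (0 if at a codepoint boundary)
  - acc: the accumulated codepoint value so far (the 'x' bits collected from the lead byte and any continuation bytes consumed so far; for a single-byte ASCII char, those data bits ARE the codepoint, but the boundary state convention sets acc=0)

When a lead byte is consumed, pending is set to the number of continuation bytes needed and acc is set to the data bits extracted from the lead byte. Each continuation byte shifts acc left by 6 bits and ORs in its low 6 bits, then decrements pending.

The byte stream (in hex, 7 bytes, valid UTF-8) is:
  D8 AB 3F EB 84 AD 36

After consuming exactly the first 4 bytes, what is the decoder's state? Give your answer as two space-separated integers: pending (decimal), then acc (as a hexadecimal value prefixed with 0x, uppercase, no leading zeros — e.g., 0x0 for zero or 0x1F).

Answer: 2 0xB

Derivation:
Byte[0]=D8: 2-byte lead. pending=1, acc=0x18
Byte[1]=AB: continuation. acc=(acc<<6)|0x2B=0x62B, pending=0
Byte[2]=3F: 1-byte. pending=0, acc=0x0
Byte[3]=EB: 3-byte lead. pending=2, acc=0xB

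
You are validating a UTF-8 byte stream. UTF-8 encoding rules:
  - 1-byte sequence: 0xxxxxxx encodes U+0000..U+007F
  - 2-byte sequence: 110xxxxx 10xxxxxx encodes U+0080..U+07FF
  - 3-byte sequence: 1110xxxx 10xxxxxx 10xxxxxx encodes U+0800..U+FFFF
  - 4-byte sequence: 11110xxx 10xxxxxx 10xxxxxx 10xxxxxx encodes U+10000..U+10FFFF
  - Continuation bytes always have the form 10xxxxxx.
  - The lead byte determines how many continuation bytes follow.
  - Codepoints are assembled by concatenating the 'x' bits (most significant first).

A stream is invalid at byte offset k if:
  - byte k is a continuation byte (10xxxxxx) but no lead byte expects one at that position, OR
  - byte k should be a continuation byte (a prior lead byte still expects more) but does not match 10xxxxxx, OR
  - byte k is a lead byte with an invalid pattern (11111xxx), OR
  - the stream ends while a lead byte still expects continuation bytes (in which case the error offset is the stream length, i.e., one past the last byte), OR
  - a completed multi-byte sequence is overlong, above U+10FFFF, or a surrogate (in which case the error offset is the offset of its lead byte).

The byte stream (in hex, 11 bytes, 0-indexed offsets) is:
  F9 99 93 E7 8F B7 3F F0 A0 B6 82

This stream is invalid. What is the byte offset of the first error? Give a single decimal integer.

Answer: 0

Derivation:
Byte[0]=F9: INVALID lead byte (not 0xxx/110x/1110/11110)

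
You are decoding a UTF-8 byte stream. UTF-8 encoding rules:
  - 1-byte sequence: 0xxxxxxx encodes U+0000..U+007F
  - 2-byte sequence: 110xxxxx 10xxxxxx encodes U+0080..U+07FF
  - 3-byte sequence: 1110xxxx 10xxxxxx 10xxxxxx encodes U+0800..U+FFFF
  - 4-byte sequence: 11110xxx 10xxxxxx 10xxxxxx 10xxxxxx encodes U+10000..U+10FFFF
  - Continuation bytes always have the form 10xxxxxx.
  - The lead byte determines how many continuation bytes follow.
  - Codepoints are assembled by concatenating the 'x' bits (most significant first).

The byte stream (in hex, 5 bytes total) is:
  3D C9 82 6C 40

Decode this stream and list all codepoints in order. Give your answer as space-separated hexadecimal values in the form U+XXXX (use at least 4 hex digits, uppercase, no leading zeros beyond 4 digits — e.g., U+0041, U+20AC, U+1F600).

Answer: U+003D U+0242 U+006C U+0040

Derivation:
Byte[0]=3D: 1-byte ASCII. cp=U+003D
Byte[1]=C9: 2-byte lead, need 1 cont bytes. acc=0x9
Byte[2]=82: continuation. acc=(acc<<6)|0x02=0x242
Completed: cp=U+0242 (starts at byte 1)
Byte[3]=6C: 1-byte ASCII. cp=U+006C
Byte[4]=40: 1-byte ASCII. cp=U+0040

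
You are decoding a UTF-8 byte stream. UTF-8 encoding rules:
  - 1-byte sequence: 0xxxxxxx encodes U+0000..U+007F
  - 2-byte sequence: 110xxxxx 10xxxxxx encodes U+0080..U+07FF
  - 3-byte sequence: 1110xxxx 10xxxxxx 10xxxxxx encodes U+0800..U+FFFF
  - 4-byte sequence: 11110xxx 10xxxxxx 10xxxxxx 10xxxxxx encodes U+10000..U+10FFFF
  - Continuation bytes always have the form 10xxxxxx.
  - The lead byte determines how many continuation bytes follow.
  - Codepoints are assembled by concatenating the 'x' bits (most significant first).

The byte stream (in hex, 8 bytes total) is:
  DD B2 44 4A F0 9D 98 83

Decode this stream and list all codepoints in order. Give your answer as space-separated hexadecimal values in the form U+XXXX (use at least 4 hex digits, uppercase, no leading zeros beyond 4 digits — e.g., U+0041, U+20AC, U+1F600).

Byte[0]=DD: 2-byte lead, need 1 cont bytes. acc=0x1D
Byte[1]=B2: continuation. acc=(acc<<6)|0x32=0x772
Completed: cp=U+0772 (starts at byte 0)
Byte[2]=44: 1-byte ASCII. cp=U+0044
Byte[3]=4A: 1-byte ASCII. cp=U+004A
Byte[4]=F0: 4-byte lead, need 3 cont bytes. acc=0x0
Byte[5]=9D: continuation. acc=(acc<<6)|0x1D=0x1D
Byte[6]=98: continuation. acc=(acc<<6)|0x18=0x758
Byte[7]=83: continuation. acc=(acc<<6)|0x03=0x1D603
Completed: cp=U+1D603 (starts at byte 4)

Answer: U+0772 U+0044 U+004A U+1D603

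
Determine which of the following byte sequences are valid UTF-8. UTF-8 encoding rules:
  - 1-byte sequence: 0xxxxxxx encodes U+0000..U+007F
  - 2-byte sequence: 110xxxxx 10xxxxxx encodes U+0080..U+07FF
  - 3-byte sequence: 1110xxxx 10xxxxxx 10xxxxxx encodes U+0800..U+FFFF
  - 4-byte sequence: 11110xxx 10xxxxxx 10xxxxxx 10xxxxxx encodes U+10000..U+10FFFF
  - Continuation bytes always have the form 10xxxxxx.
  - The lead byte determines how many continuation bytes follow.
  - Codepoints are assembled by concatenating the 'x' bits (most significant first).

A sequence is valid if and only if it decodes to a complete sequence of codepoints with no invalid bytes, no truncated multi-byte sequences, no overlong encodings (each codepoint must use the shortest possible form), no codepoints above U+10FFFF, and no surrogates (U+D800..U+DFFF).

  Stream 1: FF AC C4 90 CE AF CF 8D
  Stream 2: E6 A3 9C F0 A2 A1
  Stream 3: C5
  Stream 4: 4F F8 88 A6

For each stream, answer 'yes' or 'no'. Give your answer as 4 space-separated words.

Stream 1: error at byte offset 0. INVALID
Stream 2: error at byte offset 6. INVALID
Stream 3: error at byte offset 1. INVALID
Stream 4: error at byte offset 1. INVALID

Answer: no no no no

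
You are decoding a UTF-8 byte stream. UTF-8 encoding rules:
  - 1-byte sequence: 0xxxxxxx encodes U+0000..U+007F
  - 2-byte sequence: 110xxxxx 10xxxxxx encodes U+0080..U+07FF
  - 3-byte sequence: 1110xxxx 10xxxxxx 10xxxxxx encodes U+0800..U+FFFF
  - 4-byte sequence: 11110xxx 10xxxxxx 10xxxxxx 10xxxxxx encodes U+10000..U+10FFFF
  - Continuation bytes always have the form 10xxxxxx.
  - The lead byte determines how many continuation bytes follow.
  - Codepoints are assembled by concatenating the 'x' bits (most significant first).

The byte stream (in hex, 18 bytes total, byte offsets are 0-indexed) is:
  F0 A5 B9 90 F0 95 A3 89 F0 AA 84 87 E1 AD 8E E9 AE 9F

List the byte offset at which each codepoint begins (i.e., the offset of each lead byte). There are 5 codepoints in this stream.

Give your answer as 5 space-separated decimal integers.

Answer: 0 4 8 12 15

Derivation:
Byte[0]=F0: 4-byte lead, need 3 cont bytes. acc=0x0
Byte[1]=A5: continuation. acc=(acc<<6)|0x25=0x25
Byte[2]=B9: continuation. acc=(acc<<6)|0x39=0x979
Byte[3]=90: continuation. acc=(acc<<6)|0x10=0x25E50
Completed: cp=U+25E50 (starts at byte 0)
Byte[4]=F0: 4-byte lead, need 3 cont bytes. acc=0x0
Byte[5]=95: continuation. acc=(acc<<6)|0x15=0x15
Byte[6]=A3: continuation. acc=(acc<<6)|0x23=0x563
Byte[7]=89: continuation. acc=(acc<<6)|0x09=0x158C9
Completed: cp=U+158C9 (starts at byte 4)
Byte[8]=F0: 4-byte lead, need 3 cont bytes. acc=0x0
Byte[9]=AA: continuation. acc=(acc<<6)|0x2A=0x2A
Byte[10]=84: continuation. acc=(acc<<6)|0x04=0xA84
Byte[11]=87: continuation. acc=(acc<<6)|0x07=0x2A107
Completed: cp=U+2A107 (starts at byte 8)
Byte[12]=E1: 3-byte lead, need 2 cont bytes. acc=0x1
Byte[13]=AD: continuation. acc=(acc<<6)|0x2D=0x6D
Byte[14]=8E: continuation. acc=(acc<<6)|0x0E=0x1B4E
Completed: cp=U+1B4E (starts at byte 12)
Byte[15]=E9: 3-byte lead, need 2 cont bytes. acc=0x9
Byte[16]=AE: continuation. acc=(acc<<6)|0x2E=0x26E
Byte[17]=9F: continuation. acc=(acc<<6)|0x1F=0x9B9F
Completed: cp=U+9B9F (starts at byte 15)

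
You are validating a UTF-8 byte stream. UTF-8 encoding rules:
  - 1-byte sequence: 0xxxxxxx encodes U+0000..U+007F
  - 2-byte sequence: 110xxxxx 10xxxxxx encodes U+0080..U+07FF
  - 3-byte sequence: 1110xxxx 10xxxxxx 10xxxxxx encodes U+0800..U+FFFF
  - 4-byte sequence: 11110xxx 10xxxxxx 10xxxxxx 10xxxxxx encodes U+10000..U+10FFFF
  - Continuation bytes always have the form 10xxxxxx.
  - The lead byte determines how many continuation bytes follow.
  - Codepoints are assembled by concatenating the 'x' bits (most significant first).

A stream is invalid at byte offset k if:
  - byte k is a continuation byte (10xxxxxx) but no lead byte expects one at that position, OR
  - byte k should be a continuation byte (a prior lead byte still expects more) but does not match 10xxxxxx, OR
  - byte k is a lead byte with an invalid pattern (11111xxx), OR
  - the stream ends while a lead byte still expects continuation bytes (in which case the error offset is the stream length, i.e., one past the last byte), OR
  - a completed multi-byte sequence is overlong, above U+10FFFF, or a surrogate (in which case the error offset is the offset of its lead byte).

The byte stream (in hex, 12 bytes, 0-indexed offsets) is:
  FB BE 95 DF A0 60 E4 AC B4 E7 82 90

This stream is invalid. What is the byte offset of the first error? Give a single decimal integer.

Byte[0]=FB: INVALID lead byte (not 0xxx/110x/1110/11110)

Answer: 0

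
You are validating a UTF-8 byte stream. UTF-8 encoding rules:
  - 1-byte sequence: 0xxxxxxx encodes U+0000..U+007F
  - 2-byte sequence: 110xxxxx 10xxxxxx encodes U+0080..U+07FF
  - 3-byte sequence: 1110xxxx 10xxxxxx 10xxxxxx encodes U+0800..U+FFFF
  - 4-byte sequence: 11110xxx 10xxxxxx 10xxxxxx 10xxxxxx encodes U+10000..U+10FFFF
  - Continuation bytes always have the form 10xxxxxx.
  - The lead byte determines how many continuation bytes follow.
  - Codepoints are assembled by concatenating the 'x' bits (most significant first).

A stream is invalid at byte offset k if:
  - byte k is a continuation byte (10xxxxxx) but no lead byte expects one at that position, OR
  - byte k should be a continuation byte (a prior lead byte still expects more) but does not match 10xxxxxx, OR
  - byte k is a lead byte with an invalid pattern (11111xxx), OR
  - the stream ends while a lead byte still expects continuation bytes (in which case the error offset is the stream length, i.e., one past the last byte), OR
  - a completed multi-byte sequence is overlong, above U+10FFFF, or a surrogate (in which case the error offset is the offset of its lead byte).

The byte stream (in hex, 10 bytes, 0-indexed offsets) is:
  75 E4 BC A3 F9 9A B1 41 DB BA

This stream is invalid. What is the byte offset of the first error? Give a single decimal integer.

Byte[0]=75: 1-byte ASCII. cp=U+0075
Byte[1]=E4: 3-byte lead, need 2 cont bytes. acc=0x4
Byte[2]=BC: continuation. acc=(acc<<6)|0x3C=0x13C
Byte[3]=A3: continuation. acc=(acc<<6)|0x23=0x4F23
Completed: cp=U+4F23 (starts at byte 1)
Byte[4]=F9: INVALID lead byte (not 0xxx/110x/1110/11110)

Answer: 4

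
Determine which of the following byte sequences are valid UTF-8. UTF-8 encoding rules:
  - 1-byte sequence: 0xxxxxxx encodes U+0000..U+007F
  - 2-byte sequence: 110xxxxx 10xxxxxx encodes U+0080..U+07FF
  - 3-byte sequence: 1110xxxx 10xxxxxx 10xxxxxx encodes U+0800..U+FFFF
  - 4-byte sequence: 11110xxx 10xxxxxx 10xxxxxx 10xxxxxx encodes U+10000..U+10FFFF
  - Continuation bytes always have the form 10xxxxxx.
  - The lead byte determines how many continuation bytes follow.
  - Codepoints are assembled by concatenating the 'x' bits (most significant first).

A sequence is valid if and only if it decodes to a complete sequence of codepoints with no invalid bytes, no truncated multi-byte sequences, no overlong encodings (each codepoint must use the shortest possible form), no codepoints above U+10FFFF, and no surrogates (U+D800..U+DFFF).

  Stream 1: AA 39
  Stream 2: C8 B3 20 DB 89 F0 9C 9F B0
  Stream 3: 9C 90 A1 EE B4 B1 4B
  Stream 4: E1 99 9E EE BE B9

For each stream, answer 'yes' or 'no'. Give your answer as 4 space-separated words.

Answer: no yes no yes

Derivation:
Stream 1: error at byte offset 0. INVALID
Stream 2: decodes cleanly. VALID
Stream 3: error at byte offset 0. INVALID
Stream 4: decodes cleanly. VALID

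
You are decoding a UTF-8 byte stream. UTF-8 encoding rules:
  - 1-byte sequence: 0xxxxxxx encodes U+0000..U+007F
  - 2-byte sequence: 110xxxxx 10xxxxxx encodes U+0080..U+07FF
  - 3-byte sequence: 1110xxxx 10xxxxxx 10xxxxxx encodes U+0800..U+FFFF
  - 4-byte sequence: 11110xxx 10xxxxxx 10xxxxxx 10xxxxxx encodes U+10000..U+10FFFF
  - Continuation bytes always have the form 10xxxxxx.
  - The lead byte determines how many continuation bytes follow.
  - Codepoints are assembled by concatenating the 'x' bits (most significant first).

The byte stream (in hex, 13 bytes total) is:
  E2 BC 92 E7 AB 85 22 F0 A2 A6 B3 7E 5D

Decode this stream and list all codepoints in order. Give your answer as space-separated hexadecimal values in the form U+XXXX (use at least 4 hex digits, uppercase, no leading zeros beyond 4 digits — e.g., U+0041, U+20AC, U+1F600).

Answer: U+2F12 U+7AC5 U+0022 U+229B3 U+007E U+005D

Derivation:
Byte[0]=E2: 3-byte lead, need 2 cont bytes. acc=0x2
Byte[1]=BC: continuation. acc=(acc<<6)|0x3C=0xBC
Byte[2]=92: continuation. acc=(acc<<6)|0x12=0x2F12
Completed: cp=U+2F12 (starts at byte 0)
Byte[3]=E7: 3-byte lead, need 2 cont bytes. acc=0x7
Byte[4]=AB: continuation. acc=(acc<<6)|0x2B=0x1EB
Byte[5]=85: continuation. acc=(acc<<6)|0x05=0x7AC5
Completed: cp=U+7AC5 (starts at byte 3)
Byte[6]=22: 1-byte ASCII. cp=U+0022
Byte[7]=F0: 4-byte lead, need 3 cont bytes. acc=0x0
Byte[8]=A2: continuation. acc=(acc<<6)|0x22=0x22
Byte[9]=A6: continuation. acc=(acc<<6)|0x26=0x8A6
Byte[10]=B3: continuation. acc=(acc<<6)|0x33=0x229B3
Completed: cp=U+229B3 (starts at byte 7)
Byte[11]=7E: 1-byte ASCII. cp=U+007E
Byte[12]=5D: 1-byte ASCII. cp=U+005D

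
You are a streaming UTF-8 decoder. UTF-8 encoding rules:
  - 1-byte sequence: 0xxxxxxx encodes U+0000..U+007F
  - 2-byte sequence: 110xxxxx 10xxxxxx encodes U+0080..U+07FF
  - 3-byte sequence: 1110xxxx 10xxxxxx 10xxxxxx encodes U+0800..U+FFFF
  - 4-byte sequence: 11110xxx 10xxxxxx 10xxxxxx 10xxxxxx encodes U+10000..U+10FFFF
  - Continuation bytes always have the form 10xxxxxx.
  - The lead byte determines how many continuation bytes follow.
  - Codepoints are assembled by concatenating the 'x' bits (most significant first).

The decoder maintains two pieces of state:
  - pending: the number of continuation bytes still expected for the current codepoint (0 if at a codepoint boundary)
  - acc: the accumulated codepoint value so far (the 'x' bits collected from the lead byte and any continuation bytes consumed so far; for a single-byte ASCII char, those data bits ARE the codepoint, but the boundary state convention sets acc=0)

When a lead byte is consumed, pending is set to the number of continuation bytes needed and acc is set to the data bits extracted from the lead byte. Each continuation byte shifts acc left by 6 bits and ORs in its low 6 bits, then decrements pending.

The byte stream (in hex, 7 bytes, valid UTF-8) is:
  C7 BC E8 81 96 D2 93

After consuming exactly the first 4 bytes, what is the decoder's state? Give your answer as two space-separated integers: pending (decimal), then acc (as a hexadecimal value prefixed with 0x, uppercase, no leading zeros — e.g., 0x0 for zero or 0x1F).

Byte[0]=C7: 2-byte lead. pending=1, acc=0x7
Byte[1]=BC: continuation. acc=(acc<<6)|0x3C=0x1FC, pending=0
Byte[2]=E8: 3-byte lead. pending=2, acc=0x8
Byte[3]=81: continuation. acc=(acc<<6)|0x01=0x201, pending=1

Answer: 1 0x201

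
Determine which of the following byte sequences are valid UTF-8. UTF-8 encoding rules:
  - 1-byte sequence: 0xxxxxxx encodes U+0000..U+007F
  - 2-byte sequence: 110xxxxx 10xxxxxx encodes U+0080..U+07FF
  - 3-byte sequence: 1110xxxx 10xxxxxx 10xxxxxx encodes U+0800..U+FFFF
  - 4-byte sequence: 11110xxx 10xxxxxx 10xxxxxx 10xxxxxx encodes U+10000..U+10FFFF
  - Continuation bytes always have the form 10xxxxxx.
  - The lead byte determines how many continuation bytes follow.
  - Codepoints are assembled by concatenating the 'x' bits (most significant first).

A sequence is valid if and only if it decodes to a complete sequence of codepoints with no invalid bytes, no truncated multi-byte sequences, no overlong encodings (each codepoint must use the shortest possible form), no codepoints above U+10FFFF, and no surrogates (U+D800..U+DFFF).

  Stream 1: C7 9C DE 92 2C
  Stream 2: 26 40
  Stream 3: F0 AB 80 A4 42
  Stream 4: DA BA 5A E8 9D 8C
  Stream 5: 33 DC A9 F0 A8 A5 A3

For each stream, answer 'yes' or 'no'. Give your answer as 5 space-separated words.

Answer: yes yes yes yes yes

Derivation:
Stream 1: decodes cleanly. VALID
Stream 2: decodes cleanly. VALID
Stream 3: decodes cleanly. VALID
Stream 4: decodes cleanly. VALID
Stream 5: decodes cleanly. VALID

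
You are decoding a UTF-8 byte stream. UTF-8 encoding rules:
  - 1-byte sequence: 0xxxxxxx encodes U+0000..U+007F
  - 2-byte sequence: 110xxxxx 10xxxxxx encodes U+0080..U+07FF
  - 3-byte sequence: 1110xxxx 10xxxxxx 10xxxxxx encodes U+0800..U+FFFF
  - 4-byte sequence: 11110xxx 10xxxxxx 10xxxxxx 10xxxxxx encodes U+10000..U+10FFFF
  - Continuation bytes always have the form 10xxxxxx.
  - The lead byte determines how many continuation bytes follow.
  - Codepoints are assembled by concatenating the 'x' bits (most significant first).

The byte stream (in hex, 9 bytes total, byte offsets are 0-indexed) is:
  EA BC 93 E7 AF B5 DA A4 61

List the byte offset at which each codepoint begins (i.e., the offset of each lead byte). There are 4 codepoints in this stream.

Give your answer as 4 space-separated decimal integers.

Answer: 0 3 6 8

Derivation:
Byte[0]=EA: 3-byte lead, need 2 cont bytes. acc=0xA
Byte[1]=BC: continuation. acc=(acc<<6)|0x3C=0x2BC
Byte[2]=93: continuation. acc=(acc<<6)|0x13=0xAF13
Completed: cp=U+AF13 (starts at byte 0)
Byte[3]=E7: 3-byte lead, need 2 cont bytes. acc=0x7
Byte[4]=AF: continuation. acc=(acc<<6)|0x2F=0x1EF
Byte[5]=B5: continuation. acc=(acc<<6)|0x35=0x7BF5
Completed: cp=U+7BF5 (starts at byte 3)
Byte[6]=DA: 2-byte lead, need 1 cont bytes. acc=0x1A
Byte[7]=A4: continuation. acc=(acc<<6)|0x24=0x6A4
Completed: cp=U+06A4 (starts at byte 6)
Byte[8]=61: 1-byte ASCII. cp=U+0061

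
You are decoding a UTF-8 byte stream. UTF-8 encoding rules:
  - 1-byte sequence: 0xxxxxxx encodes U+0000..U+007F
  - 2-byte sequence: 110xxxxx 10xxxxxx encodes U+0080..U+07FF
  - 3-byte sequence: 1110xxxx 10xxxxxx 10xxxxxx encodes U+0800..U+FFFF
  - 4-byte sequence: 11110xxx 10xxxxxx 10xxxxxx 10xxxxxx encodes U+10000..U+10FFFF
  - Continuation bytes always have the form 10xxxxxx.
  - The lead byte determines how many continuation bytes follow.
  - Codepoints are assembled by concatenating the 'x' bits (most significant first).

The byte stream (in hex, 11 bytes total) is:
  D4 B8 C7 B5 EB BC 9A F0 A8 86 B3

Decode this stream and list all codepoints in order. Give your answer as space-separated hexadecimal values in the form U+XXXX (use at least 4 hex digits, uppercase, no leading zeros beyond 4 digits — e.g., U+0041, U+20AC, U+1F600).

Answer: U+0538 U+01F5 U+BF1A U+281B3

Derivation:
Byte[0]=D4: 2-byte lead, need 1 cont bytes. acc=0x14
Byte[1]=B8: continuation. acc=(acc<<6)|0x38=0x538
Completed: cp=U+0538 (starts at byte 0)
Byte[2]=C7: 2-byte lead, need 1 cont bytes. acc=0x7
Byte[3]=B5: continuation. acc=(acc<<6)|0x35=0x1F5
Completed: cp=U+01F5 (starts at byte 2)
Byte[4]=EB: 3-byte lead, need 2 cont bytes. acc=0xB
Byte[5]=BC: continuation. acc=(acc<<6)|0x3C=0x2FC
Byte[6]=9A: continuation. acc=(acc<<6)|0x1A=0xBF1A
Completed: cp=U+BF1A (starts at byte 4)
Byte[7]=F0: 4-byte lead, need 3 cont bytes. acc=0x0
Byte[8]=A8: continuation. acc=(acc<<6)|0x28=0x28
Byte[9]=86: continuation. acc=(acc<<6)|0x06=0xA06
Byte[10]=B3: continuation. acc=(acc<<6)|0x33=0x281B3
Completed: cp=U+281B3 (starts at byte 7)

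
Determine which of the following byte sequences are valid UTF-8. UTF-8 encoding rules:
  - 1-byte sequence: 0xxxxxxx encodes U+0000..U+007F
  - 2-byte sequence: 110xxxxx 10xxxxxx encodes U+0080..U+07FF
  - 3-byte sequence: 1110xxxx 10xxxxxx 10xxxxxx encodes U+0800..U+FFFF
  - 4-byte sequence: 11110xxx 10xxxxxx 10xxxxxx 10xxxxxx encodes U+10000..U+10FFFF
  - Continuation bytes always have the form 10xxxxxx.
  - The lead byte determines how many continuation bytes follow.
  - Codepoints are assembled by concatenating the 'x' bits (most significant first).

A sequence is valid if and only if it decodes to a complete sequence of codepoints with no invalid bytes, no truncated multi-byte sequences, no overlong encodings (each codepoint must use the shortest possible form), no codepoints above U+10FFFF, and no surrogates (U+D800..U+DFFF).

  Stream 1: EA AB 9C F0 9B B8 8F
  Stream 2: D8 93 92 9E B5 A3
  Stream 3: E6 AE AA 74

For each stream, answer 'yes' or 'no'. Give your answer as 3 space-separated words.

Answer: yes no yes

Derivation:
Stream 1: decodes cleanly. VALID
Stream 2: error at byte offset 2. INVALID
Stream 3: decodes cleanly. VALID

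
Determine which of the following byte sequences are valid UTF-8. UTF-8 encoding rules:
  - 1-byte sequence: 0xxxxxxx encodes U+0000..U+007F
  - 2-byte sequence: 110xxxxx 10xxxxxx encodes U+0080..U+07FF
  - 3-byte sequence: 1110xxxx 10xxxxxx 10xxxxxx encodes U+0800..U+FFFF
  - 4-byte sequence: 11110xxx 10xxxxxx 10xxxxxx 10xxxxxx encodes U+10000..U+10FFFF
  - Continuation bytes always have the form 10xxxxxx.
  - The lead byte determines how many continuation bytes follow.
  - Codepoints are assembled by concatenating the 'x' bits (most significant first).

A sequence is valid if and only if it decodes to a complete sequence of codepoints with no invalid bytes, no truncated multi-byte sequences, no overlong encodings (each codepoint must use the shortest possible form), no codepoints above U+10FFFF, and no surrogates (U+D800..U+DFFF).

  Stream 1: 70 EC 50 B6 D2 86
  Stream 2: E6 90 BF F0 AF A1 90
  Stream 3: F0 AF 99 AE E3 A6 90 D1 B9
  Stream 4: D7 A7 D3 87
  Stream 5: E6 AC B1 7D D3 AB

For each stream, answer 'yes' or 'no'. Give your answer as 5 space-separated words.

Answer: no yes yes yes yes

Derivation:
Stream 1: error at byte offset 2. INVALID
Stream 2: decodes cleanly. VALID
Stream 3: decodes cleanly. VALID
Stream 4: decodes cleanly. VALID
Stream 5: decodes cleanly. VALID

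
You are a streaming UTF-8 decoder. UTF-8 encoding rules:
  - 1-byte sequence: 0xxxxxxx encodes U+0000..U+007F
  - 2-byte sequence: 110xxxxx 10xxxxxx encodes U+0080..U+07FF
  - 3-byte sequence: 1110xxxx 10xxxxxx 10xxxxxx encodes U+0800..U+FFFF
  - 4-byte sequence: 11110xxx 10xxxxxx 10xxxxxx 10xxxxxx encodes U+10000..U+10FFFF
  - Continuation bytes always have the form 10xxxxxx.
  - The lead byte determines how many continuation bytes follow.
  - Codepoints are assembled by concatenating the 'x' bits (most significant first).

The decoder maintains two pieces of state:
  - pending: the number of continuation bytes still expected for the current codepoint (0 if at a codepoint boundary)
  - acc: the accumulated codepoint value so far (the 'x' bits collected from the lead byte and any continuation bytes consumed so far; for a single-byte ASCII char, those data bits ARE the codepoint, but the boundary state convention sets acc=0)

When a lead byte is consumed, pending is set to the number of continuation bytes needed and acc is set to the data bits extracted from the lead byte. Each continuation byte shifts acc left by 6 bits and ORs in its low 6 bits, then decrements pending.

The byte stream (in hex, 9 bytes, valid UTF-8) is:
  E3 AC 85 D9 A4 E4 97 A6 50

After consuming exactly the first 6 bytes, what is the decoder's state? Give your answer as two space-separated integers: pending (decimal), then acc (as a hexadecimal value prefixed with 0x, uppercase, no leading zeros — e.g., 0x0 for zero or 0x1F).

Answer: 2 0x4

Derivation:
Byte[0]=E3: 3-byte lead. pending=2, acc=0x3
Byte[1]=AC: continuation. acc=(acc<<6)|0x2C=0xEC, pending=1
Byte[2]=85: continuation. acc=(acc<<6)|0x05=0x3B05, pending=0
Byte[3]=D9: 2-byte lead. pending=1, acc=0x19
Byte[4]=A4: continuation. acc=(acc<<6)|0x24=0x664, pending=0
Byte[5]=E4: 3-byte lead. pending=2, acc=0x4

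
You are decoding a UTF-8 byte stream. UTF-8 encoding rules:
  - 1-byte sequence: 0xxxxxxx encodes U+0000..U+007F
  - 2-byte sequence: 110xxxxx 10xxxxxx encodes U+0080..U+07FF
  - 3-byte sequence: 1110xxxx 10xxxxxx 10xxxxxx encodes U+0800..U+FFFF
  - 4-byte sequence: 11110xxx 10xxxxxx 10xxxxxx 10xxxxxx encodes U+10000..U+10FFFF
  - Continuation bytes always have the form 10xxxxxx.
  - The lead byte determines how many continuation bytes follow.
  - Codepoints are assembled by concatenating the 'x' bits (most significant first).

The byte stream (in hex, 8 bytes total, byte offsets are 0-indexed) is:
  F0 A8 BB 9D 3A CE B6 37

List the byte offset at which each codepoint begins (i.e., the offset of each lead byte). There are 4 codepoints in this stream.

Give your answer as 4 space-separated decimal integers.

Answer: 0 4 5 7

Derivation:
Byte[0]=F0: 4-byte lead, need 3 cont bytes. acc=0x0
Byte[1]=A8: continuation. acc=(acc<<6)|0x28=0x28
Byte[2]=BB: continuation. acc=(acc<<6)|0x3B=0xA3B
Byte[3]=9D: continuation. acc=(acc<<6)|0x1D=0x28EDD
Completed: cp=U+28EDD (starts at byte 0)
Byte[4]=3A: 1-byte ASCII. cp=U+003A
Byte[5]=CE: 2-byte lead, need 1 cont bytes. acc=0xE
Byte[6]=B6: continuation. acc=(acc<<6)|0x36=0x3B6
Completed: cp=U+03B6 (starts at byte 5)
Byte[7]=37: 1-byte ASCII. cp=U+0037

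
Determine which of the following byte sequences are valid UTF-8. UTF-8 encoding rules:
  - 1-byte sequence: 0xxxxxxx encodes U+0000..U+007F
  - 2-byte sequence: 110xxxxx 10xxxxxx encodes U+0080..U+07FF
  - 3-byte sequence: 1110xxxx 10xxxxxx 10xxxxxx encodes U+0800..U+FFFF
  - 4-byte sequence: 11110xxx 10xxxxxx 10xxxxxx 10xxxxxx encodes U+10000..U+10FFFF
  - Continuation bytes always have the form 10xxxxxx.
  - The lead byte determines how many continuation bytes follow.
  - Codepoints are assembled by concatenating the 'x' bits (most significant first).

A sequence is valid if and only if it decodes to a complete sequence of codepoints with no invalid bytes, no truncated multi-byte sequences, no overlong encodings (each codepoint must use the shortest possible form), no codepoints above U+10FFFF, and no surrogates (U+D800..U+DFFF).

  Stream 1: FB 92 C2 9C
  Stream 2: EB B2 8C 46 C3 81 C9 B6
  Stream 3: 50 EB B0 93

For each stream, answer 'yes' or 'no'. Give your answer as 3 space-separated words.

Answer: no yes yes

Derivation:
Stream 1: error at byte offset 0. INVALID
Stream 2: decodes cleanly. VALID
Stream 3: decodes cleanly. VALID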